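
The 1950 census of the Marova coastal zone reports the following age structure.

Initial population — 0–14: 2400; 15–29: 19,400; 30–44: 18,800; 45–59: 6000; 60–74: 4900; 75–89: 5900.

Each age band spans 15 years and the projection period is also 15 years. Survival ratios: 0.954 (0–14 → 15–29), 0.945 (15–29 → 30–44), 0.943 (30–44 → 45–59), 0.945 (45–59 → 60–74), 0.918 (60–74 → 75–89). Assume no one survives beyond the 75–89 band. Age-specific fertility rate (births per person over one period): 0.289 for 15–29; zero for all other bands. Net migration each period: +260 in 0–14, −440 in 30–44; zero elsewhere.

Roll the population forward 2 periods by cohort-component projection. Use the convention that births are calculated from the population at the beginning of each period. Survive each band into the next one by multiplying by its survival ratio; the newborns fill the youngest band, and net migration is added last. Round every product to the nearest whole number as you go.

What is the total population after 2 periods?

Period 1:
Births: 19400 * 0.289 = 5607
15–29: 2400 * 0.954 = 2290
30–44: 19400 * 0.945 = 18333
45–59: 18800 * 0.943 = 17728
60–74: 6000 * 0.945 = 5670
75–89: 4900 * 0.918 = 4498
Net migration: 0–14 + 260 → 5867; 30–44 − 440 → 17893
End of period: [5867, 2290, 17893, 17728, 5670, 4498]
Period 2:
Births: 2290 * 0.289 = 662
15–29: 5867 * 0.954 = 5597
30–44: 2290 * 0.945 = 2164
45–59: 17893 * 0.943 = 16873
60–74: 17728 * 0.945 = 16753
75–89: 5670 * 0.918 = 5205
Net migration: 0–14 + 260 → 922; 30–44 − 440 → 1724
End of period: [922, 5597, 1724, 16873, 16753, 5205]
Total after period 2: 922 + 5597 + 1724 + 16873 + 16753 + 5205 = 47074

47074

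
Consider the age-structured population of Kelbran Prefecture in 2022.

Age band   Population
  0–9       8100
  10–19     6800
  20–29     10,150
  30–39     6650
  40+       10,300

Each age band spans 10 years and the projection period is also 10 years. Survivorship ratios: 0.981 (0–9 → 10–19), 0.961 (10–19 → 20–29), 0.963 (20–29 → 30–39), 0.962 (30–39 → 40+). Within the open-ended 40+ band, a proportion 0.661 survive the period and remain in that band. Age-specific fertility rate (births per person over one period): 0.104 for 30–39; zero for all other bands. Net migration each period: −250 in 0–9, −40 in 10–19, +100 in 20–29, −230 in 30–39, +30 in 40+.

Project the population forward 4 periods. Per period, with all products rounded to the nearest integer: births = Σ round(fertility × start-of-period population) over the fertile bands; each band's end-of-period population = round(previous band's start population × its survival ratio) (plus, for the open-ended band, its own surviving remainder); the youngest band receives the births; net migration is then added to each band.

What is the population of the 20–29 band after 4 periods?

762

— Period 1 —
Births: 6650 × 0.104 = 692
10–19: 8100 × 0.981 = 7946
20–29: 6800 × 0.961 = 6535
30–39: 10150 × 0.963 = 9774
40+: 6650 × 0.962 + 10300 × 0.661 = 6397 + 6808 = 13205
Net migration: 0–9 − 250 → 442; 10–19 − 40 → 7906; 20–29 + 100 → 6635; 30–39 − 230 → 9544; 40+ + 30 → 13235
→ [442, 7906, 6635, 9544, 13235]
— Period 2 —
Births: 9544 × 0.104 = 993
10–19: 442 × 0.981 = 434
20–29: 7906 × 0.961 = 7598
30–39: 6635 × 0.963 = 6390
40+: 9544 × 0.962 + 13235 × 0.661 = 9181 + 8748 = 17929
Net migration: 0–9 − 250 → 743; 10–19 − 40 → 394; 20–29 + 100 → 7698; 30–39 − 230 → 6160; 40+ + 30 → 17959
→ [743, 394, 7698, 6160, 17959]
— Period 3 —
Births: 6160 × 0.104 = 641
10–19: 743 × 0.981 = 729
20–29: 394 × 0.961 = 379
30–39: 7698 × 0.963 = 7413
40+: 6160 × 0.962 + 17959 × 0.661 = 5926 + 11871 = 17797
Net migration: 0–9 − 250 → 391; 10–19 − 40 → 689; 20–29 + 100 → 479; 30–39 − 230 → 7183; 40+ + 30 → 17827
→ [391, 689, 479, 7183, 17827]
— Period 4 —
Births: 7183 × 0.104 = 747
10–19: 391 × 0.981 = 384
20–29: 689 × 0.961 = 662
30–39: 479 × 0.963 = 461
40+: 7183 × 0.962 + 17827 × 0.661 = 6910 + 11784 = 18694
Net migration: 0–9 − 250 → 497; 10–19 − 40 → 344; 20–29 + 100 → 762; 30–39 − 230 → 231; 40+ + 30 → 18724
→ [497, 344, 762, 231, 18724]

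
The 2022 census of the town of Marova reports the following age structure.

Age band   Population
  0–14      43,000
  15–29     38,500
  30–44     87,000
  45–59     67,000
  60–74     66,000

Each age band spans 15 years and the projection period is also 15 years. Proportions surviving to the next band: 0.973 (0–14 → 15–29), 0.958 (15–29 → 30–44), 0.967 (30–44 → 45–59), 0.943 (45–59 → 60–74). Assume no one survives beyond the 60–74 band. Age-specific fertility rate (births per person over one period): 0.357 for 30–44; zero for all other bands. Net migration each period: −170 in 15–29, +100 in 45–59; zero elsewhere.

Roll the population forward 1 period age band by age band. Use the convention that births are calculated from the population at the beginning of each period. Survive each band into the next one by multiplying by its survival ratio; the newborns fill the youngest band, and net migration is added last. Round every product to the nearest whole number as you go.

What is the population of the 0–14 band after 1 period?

Period 1.
Births: 87000 × 0.357 = 31059
15–29: 43000 × 0.973 = 41839
30–44: 38500 × 0.958 = 36883
45–59: 87000 × 0.967 = 84129
60–74: 67000 × 0.943 = 63181
Net migration: 15–29 − 170 → 41669; 45–59 + 100 → 84229
Population now: 0–14=31059, 15–29=41669, 30–44=36883, 45–59=84229, 60–74=63181

31059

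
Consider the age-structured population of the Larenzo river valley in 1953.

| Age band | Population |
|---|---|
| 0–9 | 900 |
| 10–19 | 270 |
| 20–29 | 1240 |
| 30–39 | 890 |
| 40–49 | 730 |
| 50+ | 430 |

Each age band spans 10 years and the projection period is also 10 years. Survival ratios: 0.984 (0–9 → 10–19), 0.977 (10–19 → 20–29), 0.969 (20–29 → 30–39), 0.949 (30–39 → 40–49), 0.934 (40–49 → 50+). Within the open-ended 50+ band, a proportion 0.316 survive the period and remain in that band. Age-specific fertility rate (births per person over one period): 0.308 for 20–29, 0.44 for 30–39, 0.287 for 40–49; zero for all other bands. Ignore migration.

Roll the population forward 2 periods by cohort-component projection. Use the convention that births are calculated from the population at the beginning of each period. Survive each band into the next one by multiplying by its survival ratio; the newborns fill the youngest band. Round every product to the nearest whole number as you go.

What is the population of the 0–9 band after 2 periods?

853

Period 1.
Births: 1240 × 0.308 = 382 ; 890 × 0.44 = 392 ; 730 × 0.287 = 210 — total 984
10–19: 900 × 0.984 = 886
20–29: 270 × 0.977 = 264
30–39: 1240 × 0.969 = 1202
40–49: 890 × 0.949 = 845
50+: 730 × 0.934 + 430 × 0.316 = 682 + 136 = 818
→ [984, 886, 264, 1202, 845, 818]
Period 2.
Births: 264 × 0.308 = 81 ; 1202 × 0.44 = 529 ; 845 × 0.287 = 243 — total 853
10–19: 984 × 0.984 = 968
20–29: 886 × 0.977 = 866
30–39: 264 × 0.969 = 256
40–49: 1202 × 0.949 = 1141
50+: 845 × 0.934 + 818 × 0.316 = 789 + 258 = 1047
→ [853, 968, 866, 256, 1141, 1047]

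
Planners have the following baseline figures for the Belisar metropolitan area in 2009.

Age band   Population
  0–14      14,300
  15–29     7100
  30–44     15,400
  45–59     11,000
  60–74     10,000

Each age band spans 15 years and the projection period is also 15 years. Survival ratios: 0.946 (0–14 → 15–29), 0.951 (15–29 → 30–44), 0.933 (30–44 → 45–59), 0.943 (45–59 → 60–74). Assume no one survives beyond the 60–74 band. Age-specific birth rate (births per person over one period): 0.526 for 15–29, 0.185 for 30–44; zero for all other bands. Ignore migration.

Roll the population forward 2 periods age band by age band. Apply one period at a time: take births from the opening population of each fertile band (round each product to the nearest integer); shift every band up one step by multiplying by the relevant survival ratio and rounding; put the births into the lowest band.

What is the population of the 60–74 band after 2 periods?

13549

Period 1.
Births: 7100 × 0.526 = 3735  |  15400 × 0.185 = 2849 → 6584
15–29: 14300 × 0.946 = 13528
30–44: 7100 × 0.951 = 6752
45–59: 15400 × 0.933 = 14368
60–74: 11000 × 0.943 = 10373
End of period: [6584, 13528, 6752, 14368, 10373]
Period 2.
Births: 13528 × 0.526 = 7116  |  6752 × 0.185 = 1249 → 8365
15–29: 6584 × 0.946 = 6228
30–44: 13528 × 0.951 = 12865
45–59: 6752 × 0.933 = 6300
60–74: 14368 × 0.943 = 13549
End of period: [8365, 6228, 12865, 6300, 13549]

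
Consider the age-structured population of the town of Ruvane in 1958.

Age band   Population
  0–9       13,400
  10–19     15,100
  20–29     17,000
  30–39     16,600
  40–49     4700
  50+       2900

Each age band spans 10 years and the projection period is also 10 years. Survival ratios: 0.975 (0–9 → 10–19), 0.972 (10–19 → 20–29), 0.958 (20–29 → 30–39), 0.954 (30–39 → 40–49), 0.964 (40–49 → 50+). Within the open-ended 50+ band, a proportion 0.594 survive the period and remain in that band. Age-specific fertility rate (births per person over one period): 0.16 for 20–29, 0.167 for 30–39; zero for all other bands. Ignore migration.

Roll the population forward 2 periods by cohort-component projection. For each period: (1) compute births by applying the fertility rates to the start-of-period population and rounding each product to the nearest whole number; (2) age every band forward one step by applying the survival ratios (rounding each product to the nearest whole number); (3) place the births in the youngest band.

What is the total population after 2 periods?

After projecting period 1:
Births: 17000 × 0.16 = 2720, 16600 × 0.167 = 2772 — total 5492
10–19: 13400 × 0.975 = 13065
20–29: 15100 × 0.972 = 14677
30–39: 17000 × 0.958 = 16286
40–49: 16600 × 0.954 = 15836
50+: 4700 × 0.964 + 2900 × 0.594 = 4531 + 1723 = 6254
End of period: [5492, 13065, 14677, 16286, 15836, 6254]
After projecting period 2:
Births: 14677 × 0.16 = 2348, 16286 × 0.167 = 2720 — total 5068
10–19: 5492 × 0.975 = 5355
20–29: 13065 × 0.972 = 12699
30–39: 14677 × 0.958 = 14061
40–49: 16286 × 0.954 = 15537
50+: 15836 × 0.964 + 6254 × 0.594 = 15266 + 3715 = 18981
End of period: [5068, 5355, 12699, 14061, 15537, 18981]
Total after period 2: 5068 + 5355 + 12699 + 14061 + 15537 + 18981 = 71701

71701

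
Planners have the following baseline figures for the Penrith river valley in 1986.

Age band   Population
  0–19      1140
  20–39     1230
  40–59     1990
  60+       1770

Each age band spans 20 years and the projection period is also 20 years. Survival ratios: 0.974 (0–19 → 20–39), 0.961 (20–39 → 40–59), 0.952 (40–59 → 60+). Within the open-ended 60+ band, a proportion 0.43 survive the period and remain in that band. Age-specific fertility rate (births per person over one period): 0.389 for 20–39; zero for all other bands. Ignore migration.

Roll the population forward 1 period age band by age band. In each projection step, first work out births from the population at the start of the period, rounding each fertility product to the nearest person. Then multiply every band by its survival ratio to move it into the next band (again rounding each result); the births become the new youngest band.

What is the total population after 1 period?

5425

(Groups numbered youngest = 1 to oldest = 4.)
Period 1:
Births: 1230 × 0.389 = 478
Group 2: 1140 × 0.974 = 1110
Group 3: 1230 × 0.961 = 1182
Group 4: 1990 × 0.952 + 1770 × 0.43 = 1894 + 761 = 2655
Giving 478 / 1110 / 1182 / 2655.
Total after period 1: 478 + 1110 + 1182 + 2655 = 5425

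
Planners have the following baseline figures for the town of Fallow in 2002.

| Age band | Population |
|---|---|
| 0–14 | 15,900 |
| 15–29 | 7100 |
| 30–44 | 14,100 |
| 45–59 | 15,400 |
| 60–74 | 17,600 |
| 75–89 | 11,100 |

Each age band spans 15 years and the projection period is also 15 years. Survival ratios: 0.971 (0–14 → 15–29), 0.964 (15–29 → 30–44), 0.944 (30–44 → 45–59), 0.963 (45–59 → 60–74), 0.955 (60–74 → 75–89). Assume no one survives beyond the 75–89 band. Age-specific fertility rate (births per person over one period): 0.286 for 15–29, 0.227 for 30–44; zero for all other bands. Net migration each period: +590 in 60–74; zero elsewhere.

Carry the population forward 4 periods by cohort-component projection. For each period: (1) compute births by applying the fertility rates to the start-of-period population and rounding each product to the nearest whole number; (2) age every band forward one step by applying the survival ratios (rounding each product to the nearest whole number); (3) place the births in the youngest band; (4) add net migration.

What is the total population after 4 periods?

Period 1:
Births: 7100 × 0.286 = 2031  |  14100 × 0.227 = 3201 → 5232
15–29: 15900 × 0.971 = 15439
30–44: 7100 × 0.964 = 6844
45–59: 14100 × 0.944 = 13310
60–74: 15400 × 0.963 = 14830
75–89: 17600 × 0.955 = 16808
Net migration: 60–74 + 590 → 15420
Giving 5232 / 15439 / 6844 / 13310 / 15420 / 16808.
Period 2:
Births: 15439 × 0.286 = 4416  |  6844 × 0.227 = 1554 → 5970
15–29: 5232 × 0.971 = 5080
30–44: 15439 × 0.964 = 14883
45–59: 6844 × 0.944 = 6461
60–74: 13310 × 0.963 = 12818
75–89: 15420 × 0.955 = 14726
Net migration: 60–74 + 590 → 13408
Giving 5970 / 5080 / 14883 / 6461 / 13408 / 14726.
Period 3:
Births: 5080 × 0.286 = 1453  |  14883 × 0.227 = 3378 → 4831
15–29: 5970 × 0.971 = 5797
30–44: 5080 × 0.964 = 4897
45–59: 14883 × 0.944 = 14050
60–74: 6461 × 0.963 = 6222
75–89: 13408 × 0.955 = 12805
Net migration: 60–74 + 590 → 6812
Giving 4831 / 5797 / 4897 / 14050 / 6812 / 12805.
Period 4:
Births: 5797 × 0.286 = 1658  |  4897 × 0.227 = 1112 → 2770
15–29: 4831 × 0.971 = 4691
30–44: 5797 × 0.964 = 5588
45–59: 4897 × 0.944 = 4623
60–74: 14050 × 0.963 = 13530
75–89: 6812 × 0.955 = 6505
Net migration: 60–74 + 590 → 14120
Giving 2770 / 4691 / 5588 / 4623 / 14120 / 6505.
Total after period 4: 2770 + 4691 + 5588 + 4623 + 14120 + 6505 = 38297

38297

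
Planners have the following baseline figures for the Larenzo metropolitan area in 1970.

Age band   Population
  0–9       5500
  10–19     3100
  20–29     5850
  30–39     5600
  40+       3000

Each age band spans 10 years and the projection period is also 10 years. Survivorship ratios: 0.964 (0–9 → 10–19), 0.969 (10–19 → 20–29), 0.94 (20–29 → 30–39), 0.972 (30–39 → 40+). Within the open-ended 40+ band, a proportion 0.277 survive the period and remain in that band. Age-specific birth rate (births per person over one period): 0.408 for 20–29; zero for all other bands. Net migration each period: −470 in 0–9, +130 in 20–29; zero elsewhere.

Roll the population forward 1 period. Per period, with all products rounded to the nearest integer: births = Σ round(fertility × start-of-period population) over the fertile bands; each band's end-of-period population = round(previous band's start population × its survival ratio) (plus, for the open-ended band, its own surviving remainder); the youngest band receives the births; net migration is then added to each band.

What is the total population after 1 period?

Period 1:
Births: 5850 × 0.408 = 2387
10–19: 5500 × 0.964 = 5302
20–29: 3100 × 0.969 = 3004
30–39: 5850 × 0.94 = 5499
40+: 5600 × 0.972 + 3000 × 0.277 = 5443 + 831 = 6274
Net migration: 0–9 − 470 → 1917; 20–29 + 130 → 3134
Population now: 0–9=1917, 10–19=5302, 20–29=3134, 30–39=5499, 40+=6274
Total after period 1: 1917 + 5302 + 3134 + 5499 + 6274 = 22126

22126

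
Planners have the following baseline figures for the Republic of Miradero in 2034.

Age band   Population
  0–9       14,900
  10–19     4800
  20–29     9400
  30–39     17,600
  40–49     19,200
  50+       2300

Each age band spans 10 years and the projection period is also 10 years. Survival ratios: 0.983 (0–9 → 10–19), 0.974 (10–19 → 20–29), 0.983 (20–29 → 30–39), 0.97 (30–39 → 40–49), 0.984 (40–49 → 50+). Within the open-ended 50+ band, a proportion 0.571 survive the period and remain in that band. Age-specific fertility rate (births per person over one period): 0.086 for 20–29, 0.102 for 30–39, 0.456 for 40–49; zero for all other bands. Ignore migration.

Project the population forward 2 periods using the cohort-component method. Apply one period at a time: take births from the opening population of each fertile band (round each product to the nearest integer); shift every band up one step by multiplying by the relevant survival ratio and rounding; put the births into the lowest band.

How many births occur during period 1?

11358

Period 1:
Births: 9400 × 0.086 = 808 ; 17600 × 0.102 = 1795 ; 19200 × 0.456 = 8755 ⇒ total 11358
10–19: 14900 × 0.983 = 14647
20–29: 4800 × 0.974 = 4675
30–39: 9400 × 0.983 = 9240
40–49: 17600 × 0.97 = 17072
50+: 19200 × 0.984 + 2300 × 0.571 = 18893 + 1313 = 20206
Giving 11358 / 14647 / 4675 / 9240 / 17072 / 20206.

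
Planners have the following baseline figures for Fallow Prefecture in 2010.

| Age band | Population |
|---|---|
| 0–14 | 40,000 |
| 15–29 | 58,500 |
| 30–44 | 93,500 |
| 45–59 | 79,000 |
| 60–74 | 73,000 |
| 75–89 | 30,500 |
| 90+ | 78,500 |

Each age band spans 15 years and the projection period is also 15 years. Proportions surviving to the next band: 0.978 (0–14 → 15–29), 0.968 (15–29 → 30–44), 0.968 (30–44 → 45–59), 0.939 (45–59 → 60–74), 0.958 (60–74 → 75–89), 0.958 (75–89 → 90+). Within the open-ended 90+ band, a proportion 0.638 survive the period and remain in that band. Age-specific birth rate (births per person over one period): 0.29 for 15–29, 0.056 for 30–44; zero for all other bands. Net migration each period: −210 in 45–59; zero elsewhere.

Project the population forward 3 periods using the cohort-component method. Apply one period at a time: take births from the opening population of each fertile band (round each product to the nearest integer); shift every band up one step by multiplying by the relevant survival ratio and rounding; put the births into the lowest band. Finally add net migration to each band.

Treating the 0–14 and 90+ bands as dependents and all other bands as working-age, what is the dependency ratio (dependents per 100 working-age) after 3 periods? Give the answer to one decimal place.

74.2

Numbering the bands 1..7 from youngest to oldest:
[period 1]
Births: 58500 × 0.29 = 16965  |  93500 × 0.056 = 5236 — total 22201
Band 2: 40000 × 0.978 = 39120
Band 3: 58500 × 0.968 = 56628
Band 4: 93500 × 0.968 = 90508
Band 5: 79000 × 0.939 = 74181
Band 6: 73000 × 0.958 = 69934
Band 7: 30500 × 0.958 + 78500 × 0.638 = 29219 + 50083 = 79302
Net migration: Band 4 − 210 → 90298
Population now: 0–14=22201, 15–29=39120, 30–44=56628, 45–59=90298, 60–74=74181, 75–89=69934, 90+=79302
[period 2]
Births: 39120 × 0.29 = 11345  |  56628 × 0.056 = 3171 — total 14516
Band 2: 22201 × 0.978 = 21713
Band 3: 39120 × 0.968 = 37868
Band 4: 56628 × 0.968 = 54816
Band 5: 90298 × 0.939 = 84790
Band 6: 74181 × 0.958 = 71065
Band 7: 69934 × 0.958 + 79302 × 0.638 = 66997 + 50595 = 117592
Net migration: Band 4 − 210 → 54606
Population now: 0–14=14516, 15–29=21713, 30–44=37868, 45–59=54606, 60–74=84790, 75–89=71065, 90+=117592
[period 3]
Births: 21713 × 0.29 = 6297  |  37868 × 0.056 = 2121 — total 8418
Band 2: 14516 × 0.978 = 14197
Band 3: 21713 × 0.968 = 21018
Band 4: 37868 × 0.968 = 36656
Band 5: 54606 × 0.939 = 51275
Band 6: 84790 × 0.958 = 81229
Band 7: 71065 × 0.958 + 117592 × 0.638 = 68080 + 75024 = 143104
Net migration: Band 4 − 210 → 36446
Population now: 0–14=8418, 15–29=14197, 30–44=21018, 45–59=36446, 60–74=51275, 75–89=81229, 90+=143104
Dependents (band 0–14 + band 90+) = 8418 + 143104 = 151522; working-age = 204165; ratio = 151522/204165 × 100 = 74.2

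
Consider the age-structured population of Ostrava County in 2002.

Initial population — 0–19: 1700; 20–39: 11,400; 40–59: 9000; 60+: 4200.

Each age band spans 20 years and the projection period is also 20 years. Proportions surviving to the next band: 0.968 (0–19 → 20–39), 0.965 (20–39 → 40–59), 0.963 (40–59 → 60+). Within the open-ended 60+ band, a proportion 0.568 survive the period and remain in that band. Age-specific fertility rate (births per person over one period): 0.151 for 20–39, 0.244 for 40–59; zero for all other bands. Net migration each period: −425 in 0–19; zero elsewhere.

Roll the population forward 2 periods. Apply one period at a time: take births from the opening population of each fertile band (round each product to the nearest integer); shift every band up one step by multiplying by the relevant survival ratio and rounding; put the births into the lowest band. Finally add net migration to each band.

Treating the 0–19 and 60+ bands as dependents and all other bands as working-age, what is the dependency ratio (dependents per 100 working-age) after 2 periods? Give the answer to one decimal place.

390.1

Let band 1 be 0–19 through band 4 = 60+.
Period 1.
Births: 11400 × 0.151 = 1721  |  9000 × 0.244 = 2196 → total 3917
Band 2: 1700 × 0.968 = 1646
Band 3: 11400 × 0.965 = 11001
Band 4: 9000 × 0.963 + 4200 × 0.568 = 8667 + 2386 = 11053
Net migration: Band 1 − 425 → 3492
End of period: [3492, 1646, 11001, 11053]
Period 2.
Births: 1646 × 0.151 = 249  |  11001 × 0.244 = 2684 → total 2933
Band 2: 3492 × 0.968 = 3380
Band 3: 1646 × 0.965 = 1588
Band 4: 11001 × 0.963 + 11053 × 0.568 = 10594 + 6278 = 16872
Net migration: Band 1 − 425 → 2508
End of period: [2508, 3380, 1588, 16872]
Dependents (band 0–19 + band 60+) = 2508 + 16872 = 19380; working-age = 4968; ratio = 19380/4968 × 100 = 390.1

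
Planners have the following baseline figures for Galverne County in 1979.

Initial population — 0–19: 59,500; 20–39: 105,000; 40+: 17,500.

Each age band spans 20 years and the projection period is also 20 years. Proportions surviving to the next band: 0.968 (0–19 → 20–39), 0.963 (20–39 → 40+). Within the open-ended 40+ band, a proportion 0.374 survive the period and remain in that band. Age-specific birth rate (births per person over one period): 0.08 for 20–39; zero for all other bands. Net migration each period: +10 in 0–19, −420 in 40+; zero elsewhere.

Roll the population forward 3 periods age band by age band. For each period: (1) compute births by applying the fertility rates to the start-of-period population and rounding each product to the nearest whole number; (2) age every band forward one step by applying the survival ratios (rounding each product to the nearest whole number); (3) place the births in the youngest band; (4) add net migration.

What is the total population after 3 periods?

48138

After projecting period 1:
Births: 105000 × 0.08 = 8400
20–39: 59500 × 0.968 = 57596
40+: 105000 × 0.963 + 17500 × 0.374 = 101115 + 6545 = 107660
Net migration: 0–19 + 10 → 8410; 40+ − 420 → 107240
Giving 8410 / 57596 / 107240.
After projecting period 2:
Births: 57596 × 0.08 = 4608
20–39: 8410 × 0.968 = 8141
40+: 57596 × 0.963 + 107240 × 0.374 = 55465 + 40108 = 95573
Net migration: 0–19 + 10 → 4618; 40+ − 420 → 95153
Giving 4618 / 8141 / 95153.
After projecting period 3:
Births: 8141 × 0.08 = 651
20–39: 4618 × 0.968 = 4470
40+: 8141 × 0.963 + 95153 × 0.374 = 7840 + 35587 = 43427
Net migration: 0–19 + 10 → 661; 40+ − 420 → 43007
Giving 661 / 4470 / 43007.
Total after period 3: 661 + 4470 + 43007 = 48138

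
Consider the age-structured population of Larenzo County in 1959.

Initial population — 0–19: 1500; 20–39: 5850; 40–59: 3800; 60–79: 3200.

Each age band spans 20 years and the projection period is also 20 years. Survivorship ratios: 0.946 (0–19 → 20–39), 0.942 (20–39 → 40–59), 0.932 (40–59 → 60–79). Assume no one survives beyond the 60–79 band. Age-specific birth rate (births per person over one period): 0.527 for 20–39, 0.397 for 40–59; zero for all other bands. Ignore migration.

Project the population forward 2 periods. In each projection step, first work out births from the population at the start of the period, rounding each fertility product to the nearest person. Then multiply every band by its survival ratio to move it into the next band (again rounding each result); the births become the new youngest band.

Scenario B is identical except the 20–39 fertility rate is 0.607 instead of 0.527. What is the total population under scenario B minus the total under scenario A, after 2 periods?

556

(Bands numbered youngest = 1 to oldest = 4.)
After projecting period 1:
Births: 5850 × 0.527 = 3083 ; 3800 × 0.397 = 1509 — total 4592
Band 2: 1500 × 0.946 = 1419
Band 3: 5850 × 0.942 = 5511
Band 4: 3800 × 0.932 = 3542
Population now: 0–19=4592, 20–39=1419, 40–59=5511, 60–79=3542
After projecting period 2:
Births: 1419 × 0.527 = 748 ; 5511 × 0.397 = 2188 — total 2936
Band 2: 4592 × 0.946 = 4344
Band 3: 1419 × 0.942 = 1337
Band 4: 5511 × 0.932 = 5136
Population now: 0–19=2936, 20–39=4344, 40–59=1337, 60–79=5136
Scenario A total after 2 periods: 13753
Scenario B projection —
After projecting period 1:
Births: 5850 × 0.607 = 3551 ; 3800 × 0.397 = 1509 — total 5060
Band 2: 1500 × 0.946 = 1419
Band 3: 5850 × 0.942 = 5511
Band 4: 3800 × 0.932 = 3542
Population now: 0–19=5060, 20–39=1419, 40–59=5511, 60–79=3542
After projecting period 2:
Births: 1419 × 0.607 = 861 ; 5511 × 0.397 = 2188 — total 3049
Band 2: 5060 × 0.946 = 4787
Band 3: 1419 × 0.942 = 1337
Band 4: 5511 × 0.932 = 5136
Population now: 0–19=3049, 20–39=4787, 40–59=1337, 60–79=5136
Scenario B total after 2 periods: 14309
Difference B − A = 14309 − 13753 = 556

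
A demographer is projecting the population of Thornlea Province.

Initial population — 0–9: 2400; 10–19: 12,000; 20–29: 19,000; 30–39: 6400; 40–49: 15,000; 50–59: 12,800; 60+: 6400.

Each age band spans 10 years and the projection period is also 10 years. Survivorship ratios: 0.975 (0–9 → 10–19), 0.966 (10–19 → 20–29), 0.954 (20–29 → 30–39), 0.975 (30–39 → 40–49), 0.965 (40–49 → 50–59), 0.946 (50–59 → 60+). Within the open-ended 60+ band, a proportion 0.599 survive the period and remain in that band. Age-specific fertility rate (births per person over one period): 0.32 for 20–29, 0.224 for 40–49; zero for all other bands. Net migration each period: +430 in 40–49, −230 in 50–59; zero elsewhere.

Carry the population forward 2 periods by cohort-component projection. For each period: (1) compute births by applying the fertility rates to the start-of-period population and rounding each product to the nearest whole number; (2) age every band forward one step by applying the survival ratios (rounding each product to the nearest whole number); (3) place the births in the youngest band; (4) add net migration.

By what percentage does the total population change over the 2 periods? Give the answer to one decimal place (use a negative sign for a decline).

(Bands numbered youngest = 1 to oldest = 7.)
[period 1]
Births: 19000 × 0.32 = 6080  |  15000 × 0.224 = 3360 → 9440
Band 2: 2400 × 0.975 = 2340
Band 3: 12000 × 0.966 = 11592
Band 4: 19000 × 0.954 = 18126
Band 5: 6400 × 0.975 = 6240
Band 6: 15000 × 0.965 = 14475
Band 7: 12800 × 0.946 + 6400 × 0.599 = 12109 + 3834 = 15943
Net migration: Band 5 + 430 → 6670; Band 6 − 230 → 14245
Giving 9440 / 2340 / 11592 / 18126 / 6670 / 14245 / 15943.
[period 2]
Births: 11592 × 0.32 = 3709  |  6670 × 0.224 = 1494 → 5203
Band 2: 9440 × 0.975 = 9204
Band 3: 2340 × 0.966 = 2260
Band 4: 11592 × 0.954 = 11059
Band 5: 18126 × 0.975 = 17673
Band 6: 6670 × 0.965 = 6437
Band 7: 14245 × 0.946 + 15943 × 0.599 = 13476 + 9550 = 23026
Net migration: Band 5 + 430 → 18103; Band 6 − 230 → 6207
Giving 5203 / 9204 / 2260 / 11059 / 18103 / 6207 / 23026.
Total: 74000 → 75062; change = 1062; percentage change = 1.4%

1.4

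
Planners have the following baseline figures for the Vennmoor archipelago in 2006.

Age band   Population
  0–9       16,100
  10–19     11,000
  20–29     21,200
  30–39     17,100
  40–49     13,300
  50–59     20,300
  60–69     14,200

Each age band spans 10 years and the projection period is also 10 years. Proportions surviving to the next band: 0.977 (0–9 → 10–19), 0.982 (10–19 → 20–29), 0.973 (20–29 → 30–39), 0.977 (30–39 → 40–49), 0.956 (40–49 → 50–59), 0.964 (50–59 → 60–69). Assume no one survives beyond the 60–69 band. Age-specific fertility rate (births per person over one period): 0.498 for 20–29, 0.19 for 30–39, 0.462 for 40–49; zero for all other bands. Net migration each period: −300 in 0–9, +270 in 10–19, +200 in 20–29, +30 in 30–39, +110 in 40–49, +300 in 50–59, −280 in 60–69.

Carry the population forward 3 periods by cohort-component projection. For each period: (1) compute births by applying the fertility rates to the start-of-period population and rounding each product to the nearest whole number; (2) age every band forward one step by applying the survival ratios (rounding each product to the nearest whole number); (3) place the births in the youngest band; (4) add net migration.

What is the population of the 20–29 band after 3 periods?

Numbering the groups 1..7 from youngest to oldest:
After projecting period 1:
Births: 21200 * 0.498 = 10558 ; 17100 * 0.19 = 3249 ; 13300 * 0.462 = 6145 → total 19952
Group 2: 16100 * 0.977 = 15730
Group 3: 11000 * 0.982 = 10802
Group 4: 21200 * 0.973 = 20628
Group 5: 17100 * 0.977 = 16707
Group 6: 13300 * 0.956 = 12715
Group 7: 20300 * 0.964 = 19569
Net migration: Group 1 − 300 → 19652; Group 2 + 270 → 16000; Group 3 + 200 → 11002; Group 4 + 30 → 20658; Group 5 + 110 → 16817; Group 6 + 300 → 13015; Group 7 − 280 → 19289
→ [19652, 16000, 11002, 20658, 16817, 13015, 19289]
After projecting period 2:
Births: 11002 * 0.498 = 5479 ; 20658 * 0.19 = 3925 ; 16817 * 0.462 = 7769 → total 17173
Group 2: 19652 * 0.977 = 19200
Group 3: 16000 * 0.982 = 15712
Group 4: 11002 * 0.973 = 10705
Group 5: 20658 * 0.977 = 20183
Group 6: 16817 * 0.956 = 16077
Group 7: 13015 * 0.964 = 12546
Net migration: Group 1 − 300 → 16873; Group 2 + 270 → 19470; Group 3 + 200 → 15912; Group 4 + 30 → 10735; Group 5 + 110 → 20293; Group 6 + 300 → 16377; Group 7 − 280 → 12266
→ [16873, 19470, 15912, 10735, 20293, 16377, 12266]
After projecting period 3:
Births: 15912 * 0.498 = 7924 ; 10735 * 0.19 = 2040 ; 20293 * 0.462 = 9375 → total 19339
Group 2: 16873 * 0.977 = 16485
Group 3: 19470 * 0.982 = 19120
Group 4: 15912 * 0.973 = 15482
Group 5: 10735 * 0.977 = 10488
Group 6: 20293 * 0.956 = 19400
Group 7: 16377 * 0.964 = 15787
Net migration: Group 1 − 300 → 19039; Group 2 + 270 → 16755; Group 3 + 200 → 19320; Group 4 + 30 → 15512; Group 5 + 110 → 10598; Group 6 + 300 → 19700; Group 7 − 280 → 15507
→ [19039, 16755, 19320, 15512, 10598, 19700, 15507]

19320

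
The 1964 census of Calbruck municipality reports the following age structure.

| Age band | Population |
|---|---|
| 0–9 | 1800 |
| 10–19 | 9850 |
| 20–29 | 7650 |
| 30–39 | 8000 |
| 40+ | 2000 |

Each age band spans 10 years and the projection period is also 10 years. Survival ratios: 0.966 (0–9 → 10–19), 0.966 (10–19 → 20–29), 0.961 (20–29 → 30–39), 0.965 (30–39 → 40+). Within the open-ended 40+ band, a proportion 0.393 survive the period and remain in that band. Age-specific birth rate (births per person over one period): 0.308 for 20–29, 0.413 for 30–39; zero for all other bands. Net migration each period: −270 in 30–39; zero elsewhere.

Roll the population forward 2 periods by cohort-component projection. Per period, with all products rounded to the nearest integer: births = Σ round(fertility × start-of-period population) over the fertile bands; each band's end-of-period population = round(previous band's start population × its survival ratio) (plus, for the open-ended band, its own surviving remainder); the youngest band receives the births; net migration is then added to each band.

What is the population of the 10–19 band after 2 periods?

Call the bands 1 to 5, youngest first.
After projecting period 1:
Births: 7650 * 0.308 = 2356, 8000 * 0.413 = 3304 → 5660
Band 2: 1800 * 0.966 = 1739
Band 3: 9850 * 0.966 = 9515
Band 4: 7650 * 0.961 = 7352
Band 5: 8000 * 0.965 + 2000 * 0.393 = 7720 + 786 = 8506
Net migration: Band 4 − 270 → 7082
End of period: [5660, 1739, 9515, 7082, 8506]
After projecting period 2:
Births: 9515 * 0.308 = 2931, 7082 * 0.413 = 2925 → 5856
Band 2: 5660 * 0.966 = 5468
Band 3: 1739 * 0.966 = 1680
Band 4: 9515 * 0.961 = 9144
Band 5: 7082 * 0.965 + 8506 * 0.393 = 6834 + 3343 = 10177
Net migration: Band 4 − 270 → 8874
End of period: [5856, 5468, 1680, 8874, 10177]

5468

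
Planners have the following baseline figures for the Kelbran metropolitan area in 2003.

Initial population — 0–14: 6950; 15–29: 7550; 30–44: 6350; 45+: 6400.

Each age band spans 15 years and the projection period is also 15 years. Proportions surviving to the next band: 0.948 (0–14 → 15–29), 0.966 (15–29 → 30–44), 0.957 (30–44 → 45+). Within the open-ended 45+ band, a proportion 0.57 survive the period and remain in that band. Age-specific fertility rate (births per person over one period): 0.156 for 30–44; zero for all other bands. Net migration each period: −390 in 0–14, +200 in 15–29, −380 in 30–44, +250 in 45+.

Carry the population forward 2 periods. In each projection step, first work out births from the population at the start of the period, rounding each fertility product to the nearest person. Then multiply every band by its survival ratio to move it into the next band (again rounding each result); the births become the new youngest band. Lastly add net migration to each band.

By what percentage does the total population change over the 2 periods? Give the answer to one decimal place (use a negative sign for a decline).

-25.9

Numbering the groups 1..4 from youngest to oldest:
Period 1:
Births: 6350 × 0.156 = 991
Group 2: 6950 × 0.948 = 6589
Group 3: 7550 × 0.966 = 7293
Group 4: 6350 × 0.957 + 6400 × 0.57 = 6077 + 3648 = 9725
Net migration: Group 1 − 390 → 601; Group 2 + 200 → 6789; Group 3 − 380 → 6913; Group 4 + 250 → 9975
Giving 601 / 6789 / 6913 / 9975.
Period 2:
Births: 6913 × 0.156 = 1078
Group 2: 601 × 0.948 = 570
Group 3: 6789 × 0.966 = 6558
Group 4: 6913 × 0.957 + 9975 × 0.57 = 6616 + 5686 = 12302
Net migration: Group 1 − 390 → 688; Group 2 + 200 → 770; Group 3 − 380 → 6178; Group 4 + 250 → 12552
Giving 688 / 770 / 6178 / 12552.
Total: 27250 → 20188; change = -7062; percentage change = -25.9%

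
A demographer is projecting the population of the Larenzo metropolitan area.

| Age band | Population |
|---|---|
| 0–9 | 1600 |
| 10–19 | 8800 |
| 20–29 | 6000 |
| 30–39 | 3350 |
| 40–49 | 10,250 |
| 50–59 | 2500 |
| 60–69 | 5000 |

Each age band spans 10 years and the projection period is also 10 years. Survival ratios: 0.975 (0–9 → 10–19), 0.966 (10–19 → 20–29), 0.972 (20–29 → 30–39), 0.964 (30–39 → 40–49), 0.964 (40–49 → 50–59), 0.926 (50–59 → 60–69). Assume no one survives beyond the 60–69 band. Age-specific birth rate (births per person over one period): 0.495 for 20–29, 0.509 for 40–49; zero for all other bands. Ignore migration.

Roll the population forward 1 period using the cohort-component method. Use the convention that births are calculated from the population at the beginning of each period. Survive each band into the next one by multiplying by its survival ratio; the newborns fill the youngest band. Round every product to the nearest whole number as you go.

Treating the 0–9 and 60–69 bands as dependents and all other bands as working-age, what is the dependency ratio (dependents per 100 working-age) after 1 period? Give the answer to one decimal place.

Let band 1 be 0–9 through band 7 = 60–69.
Period 1:
Births: 6000 × 0.495 = 2970, 10250 × 0.509 = 5217 → 8187
Band 2: 1600 × 0.975 = 1560
Band 3: 8800 × 0.966 = 8501
Band 4: 6000 × 0.972 = 5832
Band 5: 3350 × 0.964 = 3229
Band 6: 10250 × 0.964 = 9881
Band 7: 2500 × 0.926 = 2315
→ [8187, 1560, 8501, 5832, 3229, 9881, 2315]
Dependents (band 0–9 + band 60–69) = 8187 + 2315 = 10502; working-age = 29003; ratio = 10502/29003 × 100 = 36.2

36.2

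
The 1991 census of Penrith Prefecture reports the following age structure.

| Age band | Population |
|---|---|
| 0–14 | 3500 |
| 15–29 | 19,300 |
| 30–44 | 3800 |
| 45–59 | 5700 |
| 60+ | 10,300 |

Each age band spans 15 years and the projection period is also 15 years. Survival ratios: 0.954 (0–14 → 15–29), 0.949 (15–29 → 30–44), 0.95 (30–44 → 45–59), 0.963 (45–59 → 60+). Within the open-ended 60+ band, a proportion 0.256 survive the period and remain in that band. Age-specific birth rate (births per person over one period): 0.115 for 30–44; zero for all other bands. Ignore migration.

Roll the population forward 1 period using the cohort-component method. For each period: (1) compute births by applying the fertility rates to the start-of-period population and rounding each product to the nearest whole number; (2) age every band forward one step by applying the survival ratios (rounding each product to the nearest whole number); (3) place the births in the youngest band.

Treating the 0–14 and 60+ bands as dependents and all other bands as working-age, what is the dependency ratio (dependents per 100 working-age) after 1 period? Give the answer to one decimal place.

Let group 1 be 0–14 through group 5 = 60+.
— Period 1 —
Births: 3800 × 0.115 = 437
Group 2: 3500 × 0.954 = 3339
Group 3: 19300 × 0.949 = 18316
Group 4: 3800 × 0.95 = 3610
Group 5: 5700 × 0.963 + 10300 × 0.256 = 5489 + 2637 = 8126
→ [437, 3339, 18316, 3610, 8126]
Dependents (band 0–14 + band 60+) = 437 + 8126 = 8563; working-age = 25265; ratio = 8563/25265 × 100 = 33.9

33.9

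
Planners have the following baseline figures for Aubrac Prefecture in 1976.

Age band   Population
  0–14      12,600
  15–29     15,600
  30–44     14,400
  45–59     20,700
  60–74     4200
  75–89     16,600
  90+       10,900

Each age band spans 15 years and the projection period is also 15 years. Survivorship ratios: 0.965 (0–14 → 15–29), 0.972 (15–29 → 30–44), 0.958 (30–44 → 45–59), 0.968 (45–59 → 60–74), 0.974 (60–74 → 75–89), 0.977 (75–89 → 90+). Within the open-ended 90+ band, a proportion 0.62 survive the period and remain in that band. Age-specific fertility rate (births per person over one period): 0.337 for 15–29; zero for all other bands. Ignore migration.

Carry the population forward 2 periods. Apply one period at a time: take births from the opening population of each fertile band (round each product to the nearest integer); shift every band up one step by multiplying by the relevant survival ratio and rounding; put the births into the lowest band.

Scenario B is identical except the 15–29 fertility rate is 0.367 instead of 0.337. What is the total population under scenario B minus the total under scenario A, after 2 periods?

Let group 1 be 0–14 through group 7 = 90+.
Period 1:
Births: 15600 × 0.337 = 5257
Group 2: 12600 × 0.965 = 12159
Group 3: 15600 × 0.972 = 15163
Group 4: 14400 × 0.958 = 13795
Group 5: 20700 × 0.968 = 20038
Group 6: 4200 × 0.974 = 4091
Group 7: 16600 × 0.977 + 10900 × 0.62 = 16218 + 6758 = 22976
Giving 5257 / 12159 / 15163 / 13795 / 20038 / 4091 / 22976.
Period 2:
Births: 12159 × 0.337 = 4098
Group 2: 5257 × 0.965 = 5073
Group 3: 12159 × 0.972 = 11819
Group 4: 15163 × 0.958 = 14526
Group 5: 13795 × 0.968 = 13354
Group 6: 20038 × 0.974 = 19517
Group 7: 4091 × 0.977 + 22976 × 0.62 = 3997 + 14245 = 18242
Giving 4098 / 5073 / 11819 / 14526 / 13354 / 19517 / 18242.
Scenario A total after 2 periods: 86629
Scenario B projection —
Period 1:
Births: 15600 × 0.367 = 5725
Group 2: 12600 × 0.965 = 12159
Group 3: 15600 × 0.972 = 15163
Group 4: 14400 × 0.958 = 13795
Group 5: 20700 × 0.968 = 20038
Group 6: 4200 × 0.974 = 4091
Group 7: 16600 × 0.977 + 10900 × 0.62 = 16218 + 6758 = 22976
Giving 5725 / 12159 / 15163 / 13795 / 20038 / 4091 / 22976.
Period 2:
Births: 12159 × 0.367 = 4462
Group 2: 5725 × 0.965 = 5525
Group 3: 12159 × 0.972 = 11819
Group 4: 15163 × 0.958 = 14526
Group 5: 13795 × 0.968 = 13354
Group 6: 20038 × 0.974 = 19517
Group 7: 4091 × 0.977 + 22976 × 0.62 = 3997 + 14245 = 18242
Giving 4462 / 5525 / 11819 / 14526 / 13354 / 19517 / 18242.
Scenario B total after 2 periods: 87445
Difference B − A = 87445 − 86629 = 816

816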